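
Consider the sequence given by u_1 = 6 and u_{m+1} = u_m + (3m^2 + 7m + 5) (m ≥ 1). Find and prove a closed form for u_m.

Claim: u_m = m^3 + 2m^2 + 2m + 1.

Base case: u_1 = 6, and 1^3 + 2·1^2 + 2·1 + 1 = 6.
Assume u_j = j^3 + 2j^2 + 2j + 1.
Then u_{j+1} = u_j + (3j^2 + 7j + 5) = (j^3 + 2j^2 + 2j + 1) + (3j^2 + 7j + 5) = j^3 + 5j^2 + 9j + 6,
and (j+1)^3 + 2·(j+1)^2 + 2·(j+1) + 1 = j^3 + 5j^2 + 9j + 6.
By induction, u_m = m^3 + 2m^2 + 2m + 1 for all m ≥ 1.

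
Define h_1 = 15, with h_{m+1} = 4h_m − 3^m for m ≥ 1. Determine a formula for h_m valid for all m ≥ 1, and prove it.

Claim: h_m = 3·4^m + 3^m.

Base case: h_1 = 15, and 3·4^1 + 3^1 = 12 + 3 = 15.
Assume h_k = 3·4^k + 3^k for some k ≥ 1.
Then h_{k+1} = 4h_k − 3^k = 4·(3·4^k + 3^k) − 3^k = 3·4^{k+1} + 4·3^k − 3^k = 3·4^{k+1} + 3·3^k = 3·4^{k+1} + 3^{k+1}.
Hence h_m = 3·4^m + 3^m for every m ≥ 1, by induction.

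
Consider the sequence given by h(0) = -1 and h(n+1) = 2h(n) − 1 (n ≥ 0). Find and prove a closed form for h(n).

Claim: h(n) = -2^{n+1} + 1.

Base case: h(0) = -1, and -2^{0+1} + 1 = -2 + 1 = -1.
Assume h(m) = -2^{m+1} + 1 for some m ≥ 0.
Then h(m+1) = 2h(m) − 1 = 2·(-2^{m+1} + 1) − 1 = -2^{m+2} + 2 − 1 = -2^{m+2} + 1.
Hence h(n) = -2^{n+1} + 1 for every n ≥ 0, by induction.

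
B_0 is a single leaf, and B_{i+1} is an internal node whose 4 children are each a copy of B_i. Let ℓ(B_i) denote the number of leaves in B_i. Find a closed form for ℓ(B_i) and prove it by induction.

Claim: ℓ(B_i) = 4^i.

Base case: ℓ(B_0) = 1, and 4^0 = 1.
Assume ℓ(B_r) = 4^r.
Then ℓ(B_{r+1}) = 4·ℓ(B_r) = 4·4^r = 4^{r+1}.
So the formula holds for r+1, and by induction ℓ(B_i) = 4^i for all i ≥ 0.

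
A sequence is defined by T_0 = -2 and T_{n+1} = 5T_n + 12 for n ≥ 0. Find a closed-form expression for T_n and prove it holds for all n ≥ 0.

Claim: T_n = 5^n − 3.

Base case: T_0 = -2, and 5^0 − 3 = 1 − 3 = -2.
Assume T_j = 5^j − 3 for some j ≥ 0.
Then T_{j+1} = 5T_j + 12 = 5·(5^j − 3) + 12 = 5^{j+1} − 15 + 12 = 5^{j+1} − 3.
This completes the inductive step, so T_n = 5^n − 3 for all n ≥ 0.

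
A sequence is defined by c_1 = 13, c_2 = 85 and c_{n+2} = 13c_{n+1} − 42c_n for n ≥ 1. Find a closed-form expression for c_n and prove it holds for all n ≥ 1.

Claim: c_n = 7^n + 6^n.

Base cases: c_1 = 13 and 7^1 + 6^1 = 13; c_2 = 85 and 7^2 + 6^2 = 85.
Assume c_j = 7^j + 6^j for all 1 ≤ j ≤ m, where m ≥ 2.
Then c_{m+1} = 13c_m − 42c_{m−1} = 13·(7^m + 6^m) − 42·(7^{m−1} + 6^{m−1}) = (13·7 − 42)7^{m−1} + (13·6 − 42)6^{m−1} = 49·7^{m−1} + 36·6^{m−1} = 7^{m+1} + 6^{m+1}.
Hence c_n = 7^n + 6^n for every n ≥ 1, by strong induction.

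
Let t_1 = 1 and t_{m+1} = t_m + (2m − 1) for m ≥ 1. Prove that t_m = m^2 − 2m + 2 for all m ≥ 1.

Base case: t_1 = 1, and 1^2 − 2·1 + 2 = 1.
Assume t_j = j^2 − 2j + 2.
Then t_{j+1} = t_j + (2j − 1) = (j^2 − 2j + 2) + (2j − 1) = j^2 + 1,
and (j+1)^2 − 2·(j+1) + 2 = j^2 + 1.
By induction, t_m = m^2 − 2m + 2 for all m ≥ 1.

t_m = m^2 − 2m + 2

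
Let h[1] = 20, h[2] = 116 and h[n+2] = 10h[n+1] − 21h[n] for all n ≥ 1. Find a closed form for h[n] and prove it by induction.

Claim: h[n] = 2·7^n + 2·3^n.

Base cases: h[1] = 20 and 2·7^1 + 2·3^1 = 20; h[2] = 116 and 2·7^2 + 2·3^2 = 116.
Assume h[j] = 2·7^j + 2·3^j for all 1 ≤ j ≤ k, where k ≥ 2.
Then h[k+1] = 10h[k] − 21h[k−1] = 10·(2·7^k + 2·3^k) − 21·(2·7^{k−1} + 2·3^{k−1}) = 2·(10·7 − 21)7^{k−1} + 2·(10·3 − 21)3^{k−1} = 98·7^{k−1} + 18·3^{k−1} = 2·7^{k+1} + 2·3^{k+1}.
Hence h[n] = 2·7^n + 2·3^n for every n ≥ 1, by strong induction.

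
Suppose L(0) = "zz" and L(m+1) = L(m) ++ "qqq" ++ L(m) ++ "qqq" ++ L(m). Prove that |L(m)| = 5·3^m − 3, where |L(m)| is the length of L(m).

Base case: |L(0)| = 2, and 5·3^0 − 3 = 2.
Assume |L(r)| = 5·3^r − 3.
Then |L(r+1)| = 3|L(r)| + 6 = 3(5·3^r − 3) + 6 = 5·3^{r+1} − 9 + 6 = 5·3^{r+1} − 3.
This completes the inductive step, so |L(m)| = 5·3^m − 3 for all m ≥ 0.

|L(m)| = 5·3^m − 3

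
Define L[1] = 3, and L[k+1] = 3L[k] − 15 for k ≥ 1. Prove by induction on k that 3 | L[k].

Base case: L[1] = 3 = 3·1, so 3 | L[1].
Assume 3 | L[m], so L[m] = 3t for some integer t.
Then L[m+1] = 3L[m] − 15 = 3·(3t) − 15 = 3(3t − 5), so 3 | L[m+1].
So the property holds for m+1, and by induction 3 | L[k] for all k ≥ 1.

3 | L[k]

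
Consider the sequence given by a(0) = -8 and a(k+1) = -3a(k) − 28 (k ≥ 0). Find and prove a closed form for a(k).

Claim: a(k) = -(-3)^k − 7.

Base case: a(0) = -8, and -(-3)^0 − 7 = -1 − 7 = -8.
Assume a(m) = -(-3)^m − 7 for some m ≥ 0.
Then a(m+1) = -3a(m) − 28 = -3·(-(-3)^m − 7) − 28 = 3·(-3)^m + 21 − 28 = -(-3)^{m+1} − 7.
This completes the inductive step, so a(k) = -(-3)^k − 7 for all k ≥ 0.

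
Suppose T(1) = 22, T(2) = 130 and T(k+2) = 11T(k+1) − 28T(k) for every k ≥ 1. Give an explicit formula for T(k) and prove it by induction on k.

Claim: T(k) = 2·4^k + 2·7^k.

Base cases: T(1) = 22 and 2·4^1 + 2·7^1 = 22; T(2) = 130 and 2·4^2 + 2·7^2 = 130.
Assume T(j) = 2·4^j + 2·7^j for all 1 ≤ j ≤ m, where m ≥ 2.
Then T(m+1) = 11T(m) − 28T(m−1) = 11·(2·4^m + 2·7^m) − 28·(2·4^{m−1} + 2·7^{m−1}) = 2·(11·4 − 28)4^{m−1} + 2·(11·7 − 28)7^{m−1} = 32·4^{m−1} + 98·7^{m−1} = 2·4^{m+1} + 2·7^{m+1}.
By strong induction, T(k) = 2·4^k + 2·7^k for all k ≥ 1.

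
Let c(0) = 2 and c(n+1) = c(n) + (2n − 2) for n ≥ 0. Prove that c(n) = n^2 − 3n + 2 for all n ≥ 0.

Base case: c(0) = 2, and 0^2 − 3·0 + 2 = 2.
Assume c(m) = m^2 − 3m + 2.
Then c(m+1) = c(m) + (2m − 2) = (m^2 − 3m + 2) + (2m − 2) = m^2 − m,
and (m+1)^2 − 3·(m+1) + 2 = m^2 − m.
This completes the inductive step, so c(n) = n^2 − 3n + 2 for all n ≥ 0.

c(n) = n^2 − 3n + 2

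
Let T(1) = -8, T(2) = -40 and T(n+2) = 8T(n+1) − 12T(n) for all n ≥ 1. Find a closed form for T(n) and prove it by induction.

Claim: T(n) = -6^n − 2^n.

Base cases: T(1) = -8 and -6^1 − 2^1 = -8; T(2) = -40 and -6^2 − 2^2 = -40.
Assume T(j) = -6^j − 2^j for all 1 ≤ j ≤ m, where m ≥ 2.
Then T(m+1) = 8T(m) − 12T(m−1) = 8·(-6^m − 2^m) − 12·(-6^{m−1} − 2^{m−1}) = -(8·6 − 12)6^{m−1} − (8·2 − 12)2^{m−1} = -36·6^{m−1} − 4·2^{m−1} = -6^{m+1} − 2^{m+1}.
So the formula holds for m+1, and by strong induction T(n) = -6^n − 2^n for all n ≥ 1.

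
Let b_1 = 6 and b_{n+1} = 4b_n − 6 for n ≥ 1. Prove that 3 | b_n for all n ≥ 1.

Base case: b_1 = 6 = 3·2, so 3 | b_1.
Assume 3 | b_r, so b_r = 3t for some integer t.
Then b_{r+1} = 4b_r − 6 = 4·(3t) − 6 = 3(4t − 2), so 3 | b_{r+1}.
So the property holds for r+1, and by induction 3 | b_n for all n ≥ 1.

3 | b_n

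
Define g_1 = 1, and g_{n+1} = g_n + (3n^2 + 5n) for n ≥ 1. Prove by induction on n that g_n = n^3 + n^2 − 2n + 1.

Base case: g_1 = 1, and 1^3 + 1^2 − 2·1 + 1 = 1.
Assume g_j = j^3 + j^2 − 2j + 1.
Then g_{j+1} = g_j + (3j^2 + 5j) = (j^3 + j^2 − 2j + 1) + (3j^2 + 5j) = j^3 + 4j^2 + 3j + 1,
and (j+1)^3 + (j+1)^2 − 2·(j+1) + 1 = j^3 + 4j^2 + 3j + 1.
This completes the inductive step, so g_n = n^3 + n^2 − 2n + 1 for all n ≥ 1.

g_n = n^3 + n^2 − 2n + 1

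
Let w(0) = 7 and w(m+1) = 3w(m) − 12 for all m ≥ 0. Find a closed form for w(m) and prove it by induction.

Claim: w(m) = 3^m + 6.

Base case: w(0) = 7, and 3^0 + 6 = 1 + 6 = 7.
Assume w(r) = 3^r + 6 for some r ≥ 0.
Then w(r+1) = 3w(r) − 12 = 3·(3^r + 6) − 12 = 3^{r+1} + 18 − 12 = 3^{r+1} + 6.
This completes the inductive step, so w(m) = 3^m + 6 for all m ≥ 0.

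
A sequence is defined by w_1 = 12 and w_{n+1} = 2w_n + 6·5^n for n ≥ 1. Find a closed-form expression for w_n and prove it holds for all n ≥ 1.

Claim: w_n = 2^n + 2·5^n.

Base case: w_1 = 12, and 2^1 + 2·5^1 = 2 + 10 = 12.
Assume w_k = 2^k + 2·5^k for some k ≥ 1.
Then w_{k+1} = 2w_k + 6·5^k = 2·(2^k + 2·5^k) + 6·5^k = 2^{k+1} + 4·5^k + 6·5^k = 2^{k+1} + 10·5^k = 2^{k+1} + 2·5^{k+1}.
This completes the inductive step, so w_n = 2^n + 2·5^n for all n ≥ 1.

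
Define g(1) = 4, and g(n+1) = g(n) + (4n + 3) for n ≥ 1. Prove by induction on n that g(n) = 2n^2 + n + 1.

Base case: g(1) = 4, and 2·1^2 + 1 + 1 = 4.
Assume g(r) = 2r^2 + r + 1.
Then g(r+1) = g(r) + (4r + 3) = (2r^2 + r + 1) + (4r + 3) = 2r^2 + 5r + 4,
and 2·(r+1)^2 + (r+1) + 1 = 2r^2 + 5r + 4.
This completes the inductive step, so g(n) = 2n^2 + n + 1 for all n ≥ 1.

g(n) = 2n^2 + n + 1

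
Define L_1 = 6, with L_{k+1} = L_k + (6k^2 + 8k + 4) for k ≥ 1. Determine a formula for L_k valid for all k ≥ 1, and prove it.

Claim: L_k = 2k^3 + k^2 + k + 2.

Base case: L_1 = 6, and 2·1^3 + 1^2 + 1 + 2 = 6.
Assume L_m = 2m^3 + m^2 + m + 2.
Then L_{m+1} = L_m + (6m^2 + 8m + 4) = (2m^3 + m^2 + m + 2) + (6m^2 + 8m + 4) = 2m^3 + 7m^2 + 9m + 6,
and 2·(m+1)^3 + (m+1)^2 + (m+1) + 2 = 2m^3 + 7m^2 + 9m + 6.
Hence L_k = 2k^3 + k^2 + k + 2 for every k ≥ 1, by induction.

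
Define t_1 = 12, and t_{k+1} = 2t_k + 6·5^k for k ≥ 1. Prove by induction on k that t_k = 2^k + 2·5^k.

Base case: t_1 = 12, and 2^1 + 2·5^1 = 2 + 10 = 12.
Assume t_r = 2^r + 2·5^r for some r ≥ 1.
Then t_{r+1} = 2t_r + 6·5^r = 2·(2^r + 2·5^r) + 6·5^r = 2^{r+1} + 4·5^r + 6·5^r = 2^{r+1} + 10·5^r = 2^{r+1} + 2·5^{r+1}.
So the formula holds for r+1, and by induction t_k = 2^k + 2·5^k for all k ≥ 1.

t_k = 2^k + 2·5^k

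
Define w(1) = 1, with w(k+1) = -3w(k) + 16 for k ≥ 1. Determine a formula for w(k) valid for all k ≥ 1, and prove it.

Claim: w(k) = (-3)^k + 4.

Base case: w(1) = 1, and (-3)^1 + 4 = -3 + 4 = 1.
Assume w(r) = (-3)^r + 4 for some r ≥ 1.
Then w(r+1) = -3w(r) + 16 = -3·((-3)^r + 4) + 16 = -3·(-3)^r − 12 + 16 = (-3)^{r+1} + 4.
Hence w(k) = (-3)^k + 4 for every k ≥ 1, by induction.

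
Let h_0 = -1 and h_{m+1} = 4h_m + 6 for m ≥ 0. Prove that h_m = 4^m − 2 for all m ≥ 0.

Base case: h_0 = -1, and 4^0 − 2 = 1 − 2 = -1.
Assume h_r = 4^r − 2 for some r ≥ 0.
Then h_{r+1} = 4h_r + 6 = 4·(4^r − 2) + 6 = 4^{r+1} − 8 + 6 = 4^{r+1} − 2.
This completes the inductive step, so h_m = 4^m − 2 for all m ≥ 0.

h_m = 4^m − 2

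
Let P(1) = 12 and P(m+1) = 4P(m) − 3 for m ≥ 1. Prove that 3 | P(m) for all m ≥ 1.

Base case: P(1) = 12 = 3·4, so 3 | P(1).
Assume 3 | P(j), so P(j) = 3t for some integer t.
Then P(j+1) = 4P(j) − 3 = 4·(3t) − 3 = 3(4t − 1), so 3 | P(j+1).
By induction, 3 | P(m) for all m ≥ 1.

3 | P(m)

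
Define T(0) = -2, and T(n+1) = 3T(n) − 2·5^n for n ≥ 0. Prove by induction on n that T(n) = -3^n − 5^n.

Base case: T(0) = -2, and -3^0 − 5^0 = -1 − 1 = -2.
Assume T(m) = -3^m − 5^m for some m ≥ 0.
Then T(m+1) = 3T(m) − 2·5^m = 3·(-3^m − 5^m) − 2·5^m = -3^{m+1} − 3·5^m − 2·5^m = -3^{m+1} − 5·5^m = -3^{m+1} − 5^{m+1}.
Hence T(n) = -3^n − 5^n for every n ≥ 0, by induction.

T(n) = -3^n − 5^n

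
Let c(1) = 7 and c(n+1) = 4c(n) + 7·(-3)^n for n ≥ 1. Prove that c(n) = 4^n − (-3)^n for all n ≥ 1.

Base case: c(1) = 7, and 4^1 − (-3)^1 = 4 + 3 = 7.
Assume c(m) = 4^m − (-3)^m for some m ≥ 1.
Then c(m+1) = 4c(m) + 7·(-3)^m = 4·(4^m − (-3)^m) + 7·(-3)^m = 4^{m+1} − 4·(-3)^m + 7·(-3)^m = 4^{m+1} + 3·(-3)^m = 4^{m+1} − (-3)^{m+1}.
So the formula holds for m+1, and by induction c(n) = 4^n − (-3)^n for all n ≥ 1.

c(n) = 4^n − (-3)^n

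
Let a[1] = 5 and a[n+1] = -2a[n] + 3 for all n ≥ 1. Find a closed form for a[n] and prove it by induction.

Claim: a[n] = -2·(-2)^n + 1.

Base case: a[1] = 5, and -2·(-2)^1 + 1 = 4 + 1 = 5.
Assume a[j] = -2·(-2)^j + 1 for some j ≥ 1.
Then a[j+1] = -2a[j] + 3 = -2·(-2·(-2)^j + 1) + 3 = 4·(-2)^j − 2 + 3 = -2·(-2)^{j+1} + 1.
Hence a[n] = -2·(-2)^n + 1 for every n ≥ 1, by induction.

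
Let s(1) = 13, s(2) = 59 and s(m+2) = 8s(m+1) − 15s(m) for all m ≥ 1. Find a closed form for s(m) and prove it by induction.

Claim: s(m) = 2·5^m + 3^m.

Base cases: s(1) = 13 and 2·5^1 + 3^1 = 13; s(2) = 59 and 2·5^2 + 3^2 = 59.
Assume s(i) = 2·5^i + 3^i for all 1 ≤ i ≤ j, where j ≥ 2.
Then s(j+1) = 8s(j) − 15s(j−1) = 8·(2·5^j + 3^j) − 15·(2·5^{j−1} + 3^{j−1}) = 2·(8·5 − 15)5^{j−1} + (8·3 − 15)3^{j−1} = 50·5^{j−1} + 9·3^{j−1} = 2·5^{j+1} + 3^{j+1}.
Hence s(m) = 2·5^m + 3^m for every m ≥ 1, by strong induction.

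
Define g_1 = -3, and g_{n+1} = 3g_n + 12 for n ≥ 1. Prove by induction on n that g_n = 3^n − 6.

Base case: g_1 = -3, and 3^1 − 6 = 3 − 6 = -3.
Assume g_j = 3^j − 6 for some j ≥ 1.
Then g_{j+1} = 3g_j + 12 = 3·(3^j − 6) + 12 = 3^{j+1} − 18 + 12 = 3^{j+1} − 6.
Hence g_n = 3^n − 6 for every n ≥ 1, by induction.

g_n = 3^n − 6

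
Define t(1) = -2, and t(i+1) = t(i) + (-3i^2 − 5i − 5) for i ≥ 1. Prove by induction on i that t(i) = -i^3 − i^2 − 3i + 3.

Base case: t(1) = -2, and -1^3 − 1^2 − 3·1 + 3 = -2.
Assume t(r) = -r^3 − r^2 − 3r + 3.
Then t(r+1) = t(r) + (-3r^2 − 5r − 5) = (-r^3 − r^2 − 3r + 3) + (-3r^2 − 5r − 5) = -r^3 − 4r^2 − 8r − 2,
and -(r+1)^3 − (r+1)^2 − 3·(r+1) + 3 = -r^3 − 4r^2 − 8r − 2.
By induction, t(i) = -i^3 − i^2 − 3i + 3 for all i ≥ 1.

t(i) = -i^3 − i^2 − 3i + 3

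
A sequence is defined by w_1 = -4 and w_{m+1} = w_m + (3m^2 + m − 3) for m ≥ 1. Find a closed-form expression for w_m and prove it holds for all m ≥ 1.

Claim: w_m = m^3 − m^2 − 3m − 1.

Base case: w_1 = -4, and 1^3 − 1^2 − 3·1 − 1 = -4.
Assume w_k = k^3 − k^2 − 3k − 1.
Then w_{k+1} = w_k + (3k^2 + k − 3) = (k^3 − k^2 − 3k − 1) + (3k^2 + k − 3) = k^3 + 2k^2 − 2k − 4,
and (k+1)^3 − (k+1)^2 − 3·(k+1) − 1 = k^3 + 2k^2 − 2k − 4.
By induction, w_m = m^3 − m^2 − 3m − 1 for all m ≥ 1.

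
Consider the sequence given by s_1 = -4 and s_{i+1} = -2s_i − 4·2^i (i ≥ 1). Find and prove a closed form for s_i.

Claim: s_i = (-2)^i − 2^i.

Base case: s_1 = -4, and (-2)^1 − 2^1 = -2 − 2 = -4.
Assume s_m = (-2)^m − 2^m for some m ≥ 1.
Then s_{m+1} = -2s_m − 4·2^m = -2·((-2)^m − 2^m) − 4·2^m = (-2)^{m+1} + 2·2^m − 4·2^m = (-2)^{m+1} − 2·2^m = (-2)^{m+1} − 2^{m+1}.
Hence s_i = (-2)^i − 2^i for every i ≥ 1, by induction.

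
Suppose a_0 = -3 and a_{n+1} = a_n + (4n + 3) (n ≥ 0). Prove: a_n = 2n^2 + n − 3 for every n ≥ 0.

Base case: a_0 = -3, and 2·0^2 + 0 − 3 = -3.
Assume a_m = 2m^2 + m − 3.
Then a_{m+1} = a_m + (4m + 3) = (2m^2 + m − 3) + (4m + 3) = 2m^2 + 5m,
and 2·(m+1)^2 + (m+1) − 3 = 2m^2 + 5m.
This completes the inductive step, so a_n = 2n^2 + n − 3 for all n ≥ 0.

a_n = 2n^2 + n − 3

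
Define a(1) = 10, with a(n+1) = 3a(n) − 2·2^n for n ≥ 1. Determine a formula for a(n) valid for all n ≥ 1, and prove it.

Claim: a(n) = 2·3^n + 2·2^n.

Base case: a(1) = 10, and 2·3^1 + 2·2^1 = 6 + 4 = 10.
Assume a(r) = 2·3^r + 2·2^r for some r ≥ 1.
Then a(r+1) = 3a(r) − 2·2^r = 3·(2·3^r + 2·2^r) − 2·2^r = 2·3^{r+1} + 6·2^r − 2·2^r = 2·3^{r+1} + 4·2^r = 2·3^{r+1} + 2·2^{r+1}.
By induction, a(n) = 2·3^n + 2·2^n for all n ≥ 1.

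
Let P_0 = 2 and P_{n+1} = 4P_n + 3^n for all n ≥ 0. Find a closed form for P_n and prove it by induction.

Claim: P_n = 3·4^n − 3^n.

Base case: P_0 = 2, and 3·4^0 − 3^0 = 3 − 1 = 2.
Assume P_j = 3·4^j − 3^j for some j ≥ 0.
Then P_{j+1} = 4P_j + 3^j = 4·(3·4^j − 3^j) + 3^j = 3·4^{j+1} − 4·3^j + 3^j = 3·4^{j+1} − 3·3^j = 3·4^{j+1} − 3^{j+1}.
By induction, P_n = 3·4^n − 3^n for all n ≥ 0.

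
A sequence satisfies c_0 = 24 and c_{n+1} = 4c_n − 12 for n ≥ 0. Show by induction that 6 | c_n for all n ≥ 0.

Base case: c_0 = 24 = 6·4, so 6 | c_0.
Assume 6 | c_r, so c_r = 6t for some integer t.
Then c_{r+1} = 4c_r − 12 = 4·(6t) − 12 = 6(4t − 2), so 6 | c_{r+1}.
By induction, 6 | c_n for all n ≥ 0.

6 | c_n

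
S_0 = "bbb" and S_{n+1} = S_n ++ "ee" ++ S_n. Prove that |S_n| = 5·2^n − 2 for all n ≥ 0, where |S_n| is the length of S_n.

Base case: |S_0| = 3, and 5·2^0 − 2 = 3.
Assume |S_r| = 5·2^r − 2.
Then |S_{r+1}| = |S_r| + 2 + |S_r| = 2|S_r| + 2 = 2(5·2^r − 2) + 2 = 5·2^{r+1} − 4 + 2 = 5·2^{r+1} − 2.
By induction, |S_n| = 5·2^n − 2 for all n ≥ 0.

|S_n| = 5·2^n − 2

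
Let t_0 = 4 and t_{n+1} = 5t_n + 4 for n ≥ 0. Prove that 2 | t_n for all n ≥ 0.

Base case: t_0 = 4 = 2·2, so 2 | t_0.
Assume 2 | t_m, so t_m = 2s for some integer s.
Then t_{m+1} = 5t_m + 4 = 5·(2s) + 4 = 2(5s + 2), so 2 | t_{m+1}.
By induction, 2 | t_n for all n ≥ 0.

2 | t_n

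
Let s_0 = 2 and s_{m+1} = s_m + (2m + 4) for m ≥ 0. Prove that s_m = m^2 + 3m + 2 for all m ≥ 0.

Base case: s_0 = 2, and 0^2 + 3·0 + 2 = 2.
Assume s_k = k^2 + 3k + 2.
Then s_{k+1} = s_k + (2k + 4) = (k^2 + 3k + 2) + (2k + 4) = k^2 + 5k + 6,
and (k+1)^2 + 3·(k+1) + 2 = k^2 + 5k + 6.
By induction, s_m = m^2 + 3m + 2 for all m ≥ 0.

s_m = m^2 + 3m + 2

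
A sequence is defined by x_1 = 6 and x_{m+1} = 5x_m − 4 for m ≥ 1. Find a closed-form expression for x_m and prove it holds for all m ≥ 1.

Claim: x_m = 5^m + 1.

Base case: x_1 = 6, and 5^1 + 1 = 5 + 1 = 6.
Assume x_j = 5^j + 1 for some j ≥ 1.
Then x_{j+1} = 5x_j − 4 = 5·(5^j + 1) − 4 = 5^{j+1} + 5 − 4 = 5^{j+1} + 1.
So the formula holds for j+1, and by induction x_m = 5^m + 1 for all m ≥ 1.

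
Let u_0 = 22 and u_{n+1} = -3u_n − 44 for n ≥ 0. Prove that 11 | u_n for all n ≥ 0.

Base case: u_0 = 22 = 11·2, so 11 | u_0.
Assume 11 | u_m, so u_m = 11t for some integer t.
Then u_{m+1} = -3u_m − 44 = -3·(11t) − 44 = 11(-3t − 4), so 11 | u_{m+1}.
So the property holds for m+1, and by induction 11 | u_n for all n ≥ 0.

11 | u_n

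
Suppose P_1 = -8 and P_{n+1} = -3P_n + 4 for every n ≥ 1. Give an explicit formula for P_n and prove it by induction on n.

Claim: P_n = 3·(-3)^n + 1.

Base case: P_1 = -8, and 3·(-3)^1 + 1 = -9 + 1 = -8.
Assume P_k = 3·(-3)^k + 1 for some k ≥ 1.
Then P_{k+1} = -3P_k + 4 = -3·(3·(-3)^k + 1) + 4 = -9·(-3)^k − 3 + 4 = 3·(-3)^{k+1} + 1.
Hence P_n = 3·(-3)^n + 1 for every n ≥ 1, by induction.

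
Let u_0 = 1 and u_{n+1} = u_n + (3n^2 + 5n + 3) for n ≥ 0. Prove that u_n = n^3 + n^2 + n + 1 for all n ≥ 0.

Base case: u_0 = 1, and 0^3 + 0^2 + 0 + 1 = 1.
Assume u_m = m^3 + m^2 + m + 1.
Then u_{m+1} = u_m + (3m^2 + 5m + 3) = (m^3 + m^2 + m + 1) + (3m^2 + 5m + 3) = m^3 + 4m^2 + 6m + 4,
and (m+1)^3 + (m+1)^2 + (m+1) + 1 = m^3 + 4m^2 + 6m + 4.
This completes the inductive step, so u_n = n^3 + n^2 + n + 1 for all n ≥ 0.

u_n = n^3 + n^2 + n + 1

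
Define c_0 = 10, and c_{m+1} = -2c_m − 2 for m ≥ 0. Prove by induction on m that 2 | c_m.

Base case: c_0 = 10 = 2·5, so 2 | c_0.
Assume 2 | c_k, so c_k = 2t for some integer t.
Then c_{k+1} = -2c_k − 2 = -2·(2t) − 2 = 2(-2t − 1), so 2 | c_{k+1}.
Hence 2 | c_m for every m ≥ 0, by induction.

2 | c_m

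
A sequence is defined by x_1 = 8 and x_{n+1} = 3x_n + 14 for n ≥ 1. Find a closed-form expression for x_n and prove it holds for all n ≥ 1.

Claim: x_n = 5·3^n − 7.

Base case: x_1 = 8, and 5·3^1 − 7 = 15 − 7 = 8.
Assume x_m = 5·3^m − 7 for some m ≥ 1.
Then x_{m+1} = 3x_m + 14 = 3·(5·3^m − 7) + 14 = 15·3^m − 21 + 14 = 5·3^{m+1} − 7.
This completes the inductive step, so x_n = 5·3^n − 7 for all n ≥ 1.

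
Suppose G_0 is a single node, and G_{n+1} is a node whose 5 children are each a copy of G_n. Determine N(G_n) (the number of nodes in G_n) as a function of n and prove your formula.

Claim: N(G_n) = (5^{n+1} − 1)/4.

Base case: N(G_0) = 1, and (5^{0+1} − 1)/4 = 1.
Assume N(G_j) = (5^{j+1} − 1)/4.
Then N(G_{j+1}) = 1 + 5N(G_j) = 1 + 5·(5^{j+1} − 1)/4 = 1 + (5^{j+2} − 5)/4 = (4 + 5^{j+2} − 5)/4 = (5^{j+2} − 1)/4.
This completes the inductive step, so N(G_n) = (5^{n+1} − 1)/4 for all n ≥ 0.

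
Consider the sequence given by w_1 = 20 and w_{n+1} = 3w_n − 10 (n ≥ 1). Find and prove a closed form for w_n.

Claim: w_n = 5·3^n + 5.

Base case: w_1 = 20, and 5·3^1 + 5 = 15 + 5 = 20.
Assume w_r = 5·3^r + 5 for some r ≥ 1.
Then w_{r+1} = 3w_r − 10 = 3·(5·3^r + 5) − 10 = 15·3^r + 15 − 10 = 5·3^{r+1} + 5.
By induction, w_n = 5·3^n + 5 for all n ≥ 1.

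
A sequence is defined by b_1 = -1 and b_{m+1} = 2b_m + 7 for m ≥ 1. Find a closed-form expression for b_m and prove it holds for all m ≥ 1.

Claim: b_m = 3·2^m − 7.

Base case: b_1 = -1, and 3·2^1 − 7 = 6 − 7 = -1.
Assume b_k = 3·2^k − 7 for some k ≥ 1.
Then b_{k+1} = 2b_k + 7 = 2·(3·2^k − 7) + 7 = 6·2^k − 14 + 7 = 3·2^{k+1} − 7.
So the formula holds for k+1, and by induction b_m = 3·2^m − 7 for all m ≥ 1.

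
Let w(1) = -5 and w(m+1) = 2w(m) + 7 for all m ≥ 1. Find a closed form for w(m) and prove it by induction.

Claim: w(m) = 2^m − 7.

Base case: w(1) = -5, and 2^1 − 7 = 2 − 7 = -5.
Assume w(r) = 2^r − 7 for some r ≥ 1.
Then w(r+1) = 2w(r) + 7 = 2·(2^r − 7) + 7 = 2^{r+1} − 14 + 7 = 2^{r+1} − 7.
By induction, w(m) = 2^m − 7 for all m ≥ 1.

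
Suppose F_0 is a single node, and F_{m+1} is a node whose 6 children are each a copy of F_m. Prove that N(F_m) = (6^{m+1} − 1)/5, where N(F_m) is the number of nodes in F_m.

Base case: N(F_0) = 1, and (6^{0+1} − 1)/5 = 1.
Assume N(F_r) = (6^{r+1} − 1)/5.
Then N(F_{r+1}) = 1 + 6N(F_r) = 1 + 6·(6^{r+1} − 1)/5 = 1 + (6^{r+2} − 6)/5 = (5 + 6^{r+2} − 6)/5 = (6^{r+2} − 1)/5.
So the formula holds for r+1, and by induction N(F_m) = (6^{m+1} − 1)/5 for all m ≥ 0.

N(F_m) = (6^{m+1} − 1)/5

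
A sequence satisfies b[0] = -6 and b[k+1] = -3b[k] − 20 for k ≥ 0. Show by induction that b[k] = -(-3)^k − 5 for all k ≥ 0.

Base case: b[0] = -6, and -(-3)^0 − 5 = -1 − 5 = -6.
Assume b[r] = -(-3)^r − 5 for some r ≥ 0.
Then b[r+1] = -3b[r] − 20 = -3·(-(-3)^r − 5) − 20 = 3·(-3)^r + 15 − 20 = -(-3)^{r+1} − 5.
So the formula holds for r+1, and by induction b[k] = -(-3)^k − 5 for all k ≥ 0.

b[k] = -(-3)^k − 5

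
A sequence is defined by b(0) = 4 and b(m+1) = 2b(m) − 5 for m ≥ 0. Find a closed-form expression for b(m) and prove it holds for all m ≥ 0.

Claim: b(m) = -2^m + 5.

Base case: b(0) = 4, and -2^0 + 5 = -1 + 5 = 4.
Assume b(j) = -2^j + 5 for some j ≥ 0.
Then b(j+1) = 2b(j) − 5 = 2·(-2^j + 5) − 5 = -2^{j+1} + 10 − 5 = -2^{j+1} + 5.
Hence b(m) = -2^m + 5 for every m ≥ 0, by induction.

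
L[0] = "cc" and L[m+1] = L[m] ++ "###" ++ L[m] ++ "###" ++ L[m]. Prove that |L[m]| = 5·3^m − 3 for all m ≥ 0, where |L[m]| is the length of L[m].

Base case: |L[0]| = 2, and 5·3^0 − 3 = 2.
Assume |L[r]| = 5·3^r − 3.
Then |L[r+1]| = 3|L[r]| + 6 = 3(5·3^r − 3) + 6 = 5·3^{r+1} − 9 + 6 = 5·3^{r+1} − 3.
This completes the inductive step, so |L[m]| = 5·3^m − 3 for all m ≥ 0.

|L[m]| = 5·3^m − 3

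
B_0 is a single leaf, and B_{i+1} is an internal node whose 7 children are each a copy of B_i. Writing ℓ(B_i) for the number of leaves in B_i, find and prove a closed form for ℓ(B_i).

Claim: ℓ(B_i) = 7^i.

Base case: ℓ(B_0) = 1, and 7^0 = 1.
Assume ℓ(B_m) = 7^m.
Then ℓ(B_{m+1}) = 7·ℓ(B_m) = 7·7^m = 7^{m+1}.
So the formula holds for m+1, and by induction ℓ(B_i) = 7^i for all i ≥ 0.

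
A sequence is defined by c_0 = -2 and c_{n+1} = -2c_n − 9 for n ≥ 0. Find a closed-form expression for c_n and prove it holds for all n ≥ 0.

Claim: c_n = (-2)^n − 3.

Base case: c_0 = -2, and (-2)^0 − 3 = 1 − 3 = -2.
Assume c_r = (-2)^r − 3 for some r ≥ 0.
Then c_{r+1} = -2c_r − 9 = -2·((-2)^r − 3) − 9 = -2·(-2)^r + 6 − 9 = (-2)^{r+1} − 3.
This completes the inductive step, so c_n = (-2)^n − 3 for all n ≥ 0.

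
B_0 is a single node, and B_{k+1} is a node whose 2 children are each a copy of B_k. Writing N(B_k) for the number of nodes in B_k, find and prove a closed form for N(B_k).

Claim: N(B_k) = 2^{k+1} − 1.

Base case: N(B_0) = 1, and 2^{0+1} − 1 = 1.
Assume N(B_j) = 2^{j+1} − 1.
Then N(B_{j+1}) = 1 + 2N(B_j) = 1 + 2(2^{j+1} − 1) = 2^{j+2} − 2 + 1 = 2^{j+2} − 1.
Hence N(B_k) = 2^{k+1} − 1 for every k ≥ 0, by induction.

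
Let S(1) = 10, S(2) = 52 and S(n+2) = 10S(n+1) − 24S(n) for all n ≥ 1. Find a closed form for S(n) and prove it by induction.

Claim: S(n) = 4^n + 6^n.

Base cases: S(1) = 10 and 4^1 + 6^1 = 10; S(2) = 52 and 4^2 + 6^2 = 52.
Assume S(j) = 4^j + 6^j for all 1 ≤ j ≤ k, where k ≥ 2.
Then S(k+1) = 10S(k) − 24S(k−1) = 10·(4^k + 6^k) − 24·(4^{k−1} + 6^{k−1}) = (10·4 − 24)4^{k−1} + (10·6 − 24)6^{k−1} = 16·4^{k−1} + 36·6^{k−1} = 4^{k+1} + 6^{k+1}.
This completes the inductive step, so S(n) = 4^n + 6^n for all n ≥ 1.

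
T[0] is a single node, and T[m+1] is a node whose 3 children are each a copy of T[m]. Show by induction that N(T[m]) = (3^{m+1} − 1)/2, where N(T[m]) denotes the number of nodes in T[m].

Base case: N(T[0]) = 1, and (3^{0+1} − 1)/2 = 1.
Assume N(T[j]) = (3^{j+1} − 1)/2.
Then N(T[j+1]) = 1 + 3N(T[j]) = 1 + 3·(3^{j+1} − 1)/2 = 1 + (3^{j+2} − 3)/2 = (2 + 3^{j+2} − 3)/2 = (3^{j+2} − 1)/2.
This completes the inductive step, so N(T[m]) = (3^{m+1} − 1)/2 for all m ≥ 0.

N(T[m]) = (3^{m+1} − 1)/2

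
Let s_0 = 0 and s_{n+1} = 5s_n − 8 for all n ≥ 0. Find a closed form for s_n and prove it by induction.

Claim: s_n = -2·5^n + 2.

Base case: s_0 = 0, and -2·5^0 + 2 = -2 + 2 = 0.
Assume s_r = -2·5^r + 2 for some r ≥ 0.
Then s_{r+1} = 5s_r − 8 = 5·(-2·5^r + 2) − 8 = -10·5^r + 10 − 8 = -2·5^{r+1} + 2.
So the formula holds for r+1, and by induction s_n = -2·5^n + 2 for all n ≥ 0.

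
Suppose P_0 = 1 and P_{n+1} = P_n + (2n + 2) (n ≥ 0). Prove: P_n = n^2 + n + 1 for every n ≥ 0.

Base case: P_0 = 1, and 0^2 + 0 + 1 = 1.
Assume P_r = r^2 + r + 1.
Then P_{r+1} = P_r + (2r + 2) = (r^2 + r + 1) + (2r + 2) = r^2 + 3r + 3,
and (r+1)^2 + (r+1) + 1 = r^2 + 3r + 3.
Hence P_n = n^2 + n + 1 for every n ≥ 0, by induction.

P_n = n^2 + n + 1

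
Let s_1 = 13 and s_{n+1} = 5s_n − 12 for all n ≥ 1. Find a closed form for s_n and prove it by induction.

Claim: s_n = 2·5^n + 3.

Base case: s_1 = 13, and 2·5^1 + 3 = 10 + 3 = 13.
Assume s_m = 2·5^m + 3 for some m ≥ 1.
Then s_{m+1} = 5s_m − 12 = 5·(2·5^m + 3) − 12 = 10·5^m + 15 − 12 = 2·5^{m+1} + 3.
By induction, s_n = 2·5^n + 3 for all n ≥ 1.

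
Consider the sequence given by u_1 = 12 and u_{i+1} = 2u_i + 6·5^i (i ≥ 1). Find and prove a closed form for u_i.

Claim: u_i = 2^i + 2·5^i.

Base case: u_1 = 12, and 2^1 + 2·5^1 = 2 + 10 = 12.
Assume u_j = 2^j + 2·5^j for some j ≥ 1.
Then u_{j+1} = 2u_j + 6·5^j = 2·(2^j + 2·5^j) + 6·5^j = 2^{j+1} + 4·5^j + 6·5^j = 2^{j+1} + 10·5^j = 2^{j+1} + 2·5^{j+1}.
By induction, u_i = 2^i + 2·5^i for all i ≥ 1.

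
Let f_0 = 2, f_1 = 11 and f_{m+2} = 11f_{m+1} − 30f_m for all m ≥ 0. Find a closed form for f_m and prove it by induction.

Claim: f_m = 5^m + 6^m.

Base cases: f_0 = 2 and 5^0 + 6^0 = 2; f_1 = 11 and 5^1 + 6^1 = 11.
Assume f_j = 5^j + 6^j for all 0 ≤ j ≤ r, where r ≥ 1.
Then f_{r+1} = 11f_r − 30f_{r−1} = 11·(5^r + 6^r) − 30·(5^{r−1} + 6^{r−1}) = (11·5 − 30)5^{r−1} + (11·6 − 30)6^{r−1} = 25·5^{r−1} + 36·6^{r−1} = 5^{r+1} + 6^{r+1}.
Hence f_m = 5^m + 6^m for every m ≥ 0, by strong induction.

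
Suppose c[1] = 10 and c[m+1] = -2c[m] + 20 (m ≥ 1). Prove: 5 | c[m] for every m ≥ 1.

Base case: c[1] = 10 = 5·2, so 5 | c[1].
Assume 5 | c[j], so c[j] = 5t for some integer t.
Then c[j+1] = -2c[j] + 20 = -2·(5t) + 20 = 5(-2t + 4), so 5 | c[j+1].
Hence 5 | c[m] for every m ≥ 1, by induction.

5 | c[m]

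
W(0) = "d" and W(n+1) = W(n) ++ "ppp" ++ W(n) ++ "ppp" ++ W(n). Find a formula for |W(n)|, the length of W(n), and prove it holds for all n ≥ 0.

Claim: |W(n)| = 4·3^n − 3.

Base case: |W(0)| = 1, and 4·3^0 − 3 = 1.
Assume |W(r)| = 4·3^r − 3.
Then |W(r+1)| = 3|W(r)| + 6 = 3(4·3^r − 3) + 6 = 4·3^{r+1} − 9 + 6 = 4·3^{r+1} − 3.
Hence |W(n)| = 4·3^n − 3 for every n ≥ 0, by induction.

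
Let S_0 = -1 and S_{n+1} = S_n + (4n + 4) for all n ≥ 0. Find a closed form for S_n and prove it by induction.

Claim: S_n = 2n^2 + 2n − 1.

Base case: S_0 = -1, and 2·0^2 + 2·0 − 1 = -1.
Assume S_m = 2m^2 + 2m − 1.
Then S_{m+1} = S_m + (4m + 4) = (2m^2 + 2m − 1) + (4m + 4) = 2m^2 + 6m + 3,
and 2·(m+1)^2 + 2·(m+1) − 1 = 2m^2 + 6m + 3.
Hence S_n = 2n^2 + 2n − 1 for every n ≥ 0, by induction.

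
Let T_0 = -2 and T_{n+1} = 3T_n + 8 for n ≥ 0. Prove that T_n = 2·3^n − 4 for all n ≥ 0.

Base case: T_0 = -2, and 2·3^0 − 4 = 2 − 4 = -2.
Assume T_k = 2·3^k − 4 for some k ≥ 0.
Then T_{k+1} = 3T_k + 8 = 3·(2·3^k − 4) + 8 = 6·3^k − 12 + 8 = 2·3^{k+1} − 4.
This completes the inductive step, so T_n = 2·3^n − 4 for all n ≥ 0.

T_n = 2·3^n − 4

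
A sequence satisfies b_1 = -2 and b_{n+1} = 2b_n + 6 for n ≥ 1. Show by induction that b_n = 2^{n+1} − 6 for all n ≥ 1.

Base case: b_1 = -2, and 2^{1+1} − 6 = 4 − 6 = -2.
Assume b_j = 2^{j+1} − 6 for some j ≥ 1.
Then b_{j+1} = 2b_j + 6 = 2·(2^{j+1} − 6) + 6 = 2^{j+2} − 12 + 6 = 2^{j+2} − 6.
This completes the inductive step, so b_n = 2^{n+1} − 6 for all n ≥ 1.

b_n = 2^{n+1} − 6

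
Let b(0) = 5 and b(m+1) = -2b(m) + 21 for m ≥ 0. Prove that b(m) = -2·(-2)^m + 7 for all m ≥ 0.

Base case: b(0) = 5, and -2·(-2)^0 + 7 = -2 + 7 = 5.
Assume b(j) = -2·(-2)^j + 7 for some j ≥ 0.
Then b(j+1) = -2b(j) + 21 = -2·(-2·(-2)^j + 7) + 21 = 4·(-2)^j − 14 + 21 = -2·(-2)^{j+1} + 7.
By induction, b(m) = -2·(-2)^m + 7 for all m ≥ 0.

b(m) = -2·(-2)^m + 7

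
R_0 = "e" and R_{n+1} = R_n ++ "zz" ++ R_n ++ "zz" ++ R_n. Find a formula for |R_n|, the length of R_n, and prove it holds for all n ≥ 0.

Claim: |R_n| = 3^{n+1} − 2.

Base case: |R_0| = 1, and 3^{0+1} − 2 = 1.
Assume |R_m| = 3^{m+1} − 2.
Then |R_{m+1}| = 3|R_m| + 4 = 3(3^{m+1} − 2) + 4 = 3^{m+2} − 6 + 4 = 3^{m+2} − 2.
Hence |R_n| = 3^{n+1} − 2 for every n ≥ 0, by induction.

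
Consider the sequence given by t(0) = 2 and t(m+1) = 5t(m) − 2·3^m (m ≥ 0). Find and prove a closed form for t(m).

Claim: t(m) = 5^m + 3^m.

Base case: t(0) = 2, and 5^0 + 3^0 = 1 + 1 = 2.
Assume t(r) = 5^r + 3^r for some r ≥ 0.
Then t(r+1) = 5t(r) − 2·3^r = 5·(5^r + 3^r) − 2·3^r = 5^{r+1} + 5·3^r − 2·3^r = 5^{r+1} + 3·3^r = 5^{r+1} + 3^{r+1}.
So the formula holds for r+1, and by induction t(m) = 5^m + 3^m for all m ≥ 0.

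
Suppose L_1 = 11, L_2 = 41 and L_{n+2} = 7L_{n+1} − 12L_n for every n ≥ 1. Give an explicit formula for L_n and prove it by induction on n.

Claim: L_n = 2·4^n + 3^n.

Base cases: L_1 = 11 and 2·4^1 + 3^1 = 11; L_2 = 41 and 2·4^2 + 3^2 = 41.
Assume L_i = 2·4^i + 3^i for all 1 ≤ i ≤ j, where j ≥ 2.
Then L_{j+1} = 7L_j − 12L_{j−1} = 7·(2·4^j + 3^j) − 12·(2·4^{j−1} + 3^{j−1}) = 2·(7·4 − 12)4^{j−1} + (7·3 − 12)3^{j−1} = 32·4^{j−1} + 9·3^{j−1} = 2·4^{j+1} + 3^{j+1}.
This completes the inductive step, so L_n = 2·4^n + 3^n for all n ≥ 1.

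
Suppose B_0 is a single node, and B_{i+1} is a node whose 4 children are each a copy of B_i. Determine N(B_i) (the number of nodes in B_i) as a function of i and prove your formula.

Claim: N(B_i) = (4^{i+1} − 1)/3.

Base case: N(B_0) = 1, and (4^{0+1} − 1)/3 = 1.
Assume N(B_k) = (4^{k+1} − 1)/3.
Then N(B_{k+1}) = 1 + 4N(B_k) = 1 + 4·(4^{k+1} − 1)/3 = 1 + (4^{k+2} − 4)/3 = (3 + 4^{k+2} − 4)/3 = (4^{k+2} − 1)/3.
By induction, N(B_i) = (4^{i+1} − 1)/3 for all i ≥ 0.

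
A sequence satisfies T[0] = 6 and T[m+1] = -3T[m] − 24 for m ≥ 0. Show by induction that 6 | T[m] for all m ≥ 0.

Base case: T[0] = 6 = 6·1, so 6 | T[0].
Assume 6 | T[r], so T[r] = 6t for some integer t.
Then T[r+1] = -3T[r] − 24 = -3·(6t) − 24 = 6(-3t − 4), so 6 | T[r+1].
Hence 6 | T[m] for every m ≥ 0, by induction.

6 | T[m]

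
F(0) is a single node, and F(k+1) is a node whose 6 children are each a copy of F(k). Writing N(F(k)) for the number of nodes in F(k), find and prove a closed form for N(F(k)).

Claim: N(F(k)) = (6^{k+1} − 1)/5.

Base case: N(F(0)) = 1, and (6^{0+1} − 1)/5 = 1.
Assume N(F(j)) = (6^{j+1} − 1)/5.
Then N(F(j+1)) = 1 + 6N(F(j)) = 1 + 6·(6^{j+1} − 1)/5 = 1 + (6^{j+2} − 6)/5 = (5 + 6^{j+2} − 6)/5 = (6^{j+2} − 1)/5.
By induction, N(F(k)) = (6^{k+1} − 1)/5 for all k ≥ 0.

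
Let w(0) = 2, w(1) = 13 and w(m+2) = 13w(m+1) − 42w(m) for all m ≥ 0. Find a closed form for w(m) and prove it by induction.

Claim: w(m) = 6^m + 7^m.

Base cases: w(0) = 2 and 6^0 + 7^0 = 2; w(1) = 13 and 6^1 + 7^1 = 13.
Assume w(i) = 6^i + 7^i for all 0 ≤ i ≤ j, where j ≥ 1.
Then w(j+1) = 13w(j) − 42w(j−1) = 13·(6^j + 7^j) − 42·(6^{j−1} + 7^{j−1}) = (13·6 − 42)6^{j−1} + (13·7 − 42)7^{j−1} = 36·6^{j−1} + 49·7^{j−1} = 6^{j+1} + 7^{j+1}.
By strong induction, w(m) = 6^m + 7^m for all m ≥ 0.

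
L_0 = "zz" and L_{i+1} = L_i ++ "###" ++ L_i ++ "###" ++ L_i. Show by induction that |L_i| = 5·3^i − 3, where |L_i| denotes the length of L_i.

Base case: |L_0| = 2, and 5·3^0 − 3 = 2.
Assume |L_k| = 5·3^k − 3.
Then |L_{k+1}| = 3|L_k| + 6 = 3(5·3^k − 3) + 6 = 5·3^{k+1} − 9 + 6 = 5·3^{k+1} − 3.
By induction, |L_i| = 5·3^i − 3 for all i ≥ 0.

|L_i| = 5·3^i − 3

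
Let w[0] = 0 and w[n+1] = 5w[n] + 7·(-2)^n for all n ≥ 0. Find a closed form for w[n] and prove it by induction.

Claim: w[n] = 5^n − (-2)^n.

Base case: w[0] = 0, and 5^0 − (-2)^0 = 1 − 1 = 0.
Assume w[m] = 5^m − (-2)^m for some m ≥ 0.
Then w[m+1] = 5w[m] + 7·(-2)^m = 5·(5^m − (-2)^m) + 7·(-2)^m = 5^{m+1} − 5·(-2)^m + 7·(-2)^m = 5^{m+1} + 2·(-2)^m = 5^{m+1} − (-2)^{m+1}.
So the formula holds for m+1, and by induction w[n] = 5^n − (-2)^n for all n ≥ 0.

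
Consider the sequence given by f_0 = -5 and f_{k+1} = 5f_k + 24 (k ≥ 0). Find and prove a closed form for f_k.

Claim: f_k = 5^k − 6.

Base case: f_0 = -5, and 5^0 − 6 = 1 − 6 = -5.
Assume f_r = 5^r − 6 for some r ≥ 0.
Then f_{r+1} = 5f_r + 24 = 5·(5^r − 6) + 24 = 5^{r+1} − 30 + 24 = 5^{r+1} − 6.
So the formula holds for r+1, and by induction f_k = 5^k − 6 for all k ≥ 0.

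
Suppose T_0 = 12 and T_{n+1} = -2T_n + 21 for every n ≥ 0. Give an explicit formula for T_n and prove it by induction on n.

Claim: T_n = 5·(-2)^n + 7.

Base case: T_0 = 12, and 5·(-2)^0 + 7 = 5 + 7 = 12.
Assume T_r = 5·(-2)^r + 7 for some r ≥ 0.
Then T_{r+1} = -2T_r + 21 = -2·(5·(-2)^r + 7) + 21 = -10·(-2)^r − 14 + 21 = 5·(-2)^{r+1} + 7.
So the formula holds for r+1, and by induction T_n = 5·(-2)^n + 7 for all n ≥ 0.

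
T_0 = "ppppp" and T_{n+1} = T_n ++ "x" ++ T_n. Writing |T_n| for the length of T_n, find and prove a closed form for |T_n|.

Claim: |T_n| = 6·2^n − 1.

Base case: |T_0| = 5, and 6·2^0 − 1 = 5.
Assume |T_m| = 6·2^m − 1.
Then |T_{m+1}| = |T_m| + 1 + |T_m| = 2|T_m| + 1 = 2(6·2^m − 1) + 1 = 6·2^{m+1} − 2 + 1 = 6·2^{m+1} − 1.
So the formula holds for m+1, and by induction |T_n| = 6·2^n − 1 for all n ≥ 0.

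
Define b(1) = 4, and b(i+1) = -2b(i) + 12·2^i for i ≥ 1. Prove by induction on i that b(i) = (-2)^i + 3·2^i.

Base case: b(1) = 4, and (-2)^1 + 3·2^1 = -2 + 6 = 4.
Assume b(k) = (-2)^k + 3·2^k for some k ≥ 1.
Then b(k+1) = -2b(k) + 12·2^k = -2·((-2)^k + 3·2^k) + 12·2^k = (-2)^{k+1} − 6·2^k + 12·2^k = (-2)^{k+1} + 6·2^k = (-2)^{k+1} + 3·2^{k+1}.
So the formula holds for k+1, and by induction b(i) = (-2)^i + 3·2^i for all i ≥ 1.

b(i) = (-2)^i + 3·2^i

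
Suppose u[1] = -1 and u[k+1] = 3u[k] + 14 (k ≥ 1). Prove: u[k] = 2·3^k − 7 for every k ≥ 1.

Base case: u[1] = -1, and 2·3^1 − 7 = 6 − 7 = -1.
Assume u[r] = 2·3^r − 7 for some r ≥ 1.
Then u[r+1] = 3u[r] + 14 = 3·(2·3^r − 7) + 14 = 6·3^r − 21 + 14 = 2·3^{r+1} − 7.
This completes the inductive step, so u[k] = 2·3^k − 7 for all k ≥ 1.

u[k] = 2·3^k − 7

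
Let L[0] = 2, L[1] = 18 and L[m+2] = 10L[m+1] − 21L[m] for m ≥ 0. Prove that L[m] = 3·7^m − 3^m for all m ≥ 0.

Base cases: L[0] = 2 and 3·7^0 − 3^0 = 2; L[1] = 18 and 3·7^1 − 3^1 = 18.
Assume L[j] = 3·7^j − 3^j for all 0 ≤ j ≤ r, where r ≥ 1.
Then L[r+1] = 10L[r] − 21L[r−1] = 10·(3·7^r − 3^r) − 21·(3·7^{r−1} − 3^{r−1}) = 3·(10·7 − 21)7^{r−1} − (10·3 − 21)3^{r−1} = 147·7^{r−1} − 9·3^{r−1} = 3·7^{r+1} − 3^{r+1}.
By strong induction, L[m] = 3·7^m − 3^m for all m ≥ 0.

L[m] = 3·7^m − 3^m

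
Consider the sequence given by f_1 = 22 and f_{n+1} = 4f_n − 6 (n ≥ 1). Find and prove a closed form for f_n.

Claim: f_n = 5·4^n + 2.

Base case: f_1 = 22, and 5·4^1 + 2 = 20 + 2 = 22.
Assume f_k = 5·4^k + 2 for some k ≥ 1.
Then f_{k+1} = 4f_k − 6 = 4·(5·4^k + 2) − 6 = 20·4^k + 8 − 6 = 5·4^{k+1} + 2.
Hence f_n = 5·4^n + 2 for every n ≥ 1, by induction.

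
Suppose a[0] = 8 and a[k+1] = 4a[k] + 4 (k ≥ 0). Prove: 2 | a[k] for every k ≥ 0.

Base case: a[0] = 8 = 2·4, so 2 | a[0].
Assume 2 | a[r], so a[r] = 2t for some integer t.
Then a[r+1] = 4a[r] + 4 = 4·(2t) + 4 = 2(4t + 2), so 2 | a[r+1].
So the property holds for r+1, and by induction 2 | a[k] for all k ≥ 0.

2 | a[k]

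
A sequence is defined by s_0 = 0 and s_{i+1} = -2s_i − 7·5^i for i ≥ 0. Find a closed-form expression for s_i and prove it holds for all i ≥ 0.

Claim: s_i = (-2)^i − 5^i.

Base case: s_0 = 0, and (-2)^0 − 5^0 = 1 − 1 = 0.
Assume s_m = (-2)^m − 5^m for some m ≥ 0.
Then s_{m+1} = -2s_m − 7·5^m = -2·((-2)^m − 5^m) − 7·5^m = (-2)^{m+1} + 2·5^m − 7·5^m = (-2)^{m+1} − 5·5^m = (-2)^{m+1} − 5^{m+1}.
So the formula holds for m+1, and by induction s_i = (-2)^i − 5^i for all i ≥ 0.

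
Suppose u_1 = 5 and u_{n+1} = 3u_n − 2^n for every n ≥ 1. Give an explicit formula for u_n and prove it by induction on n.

Claim: u_n = 3^n + 2^n.

Base case: u_1 = 5, and 3^1 + 2^1 = 3 + 2 = 5.
Assume u_j = 3^j + 2^j for some j ≥ 1.
Then u_{j+1} = 3u_j − 2^j = 3·(3^j + 2^j) − 2^j = 3^{j+1} + 3·2^j − 2^j = 3^{j+1} + 2·2^j = 3^{j+1} + 2^{j+1}.
This completes the inductive step, so u_n = 3^n + 2^n for all n ≥ 1.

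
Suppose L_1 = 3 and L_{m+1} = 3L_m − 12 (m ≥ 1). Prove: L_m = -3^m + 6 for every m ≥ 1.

Base case: L_1 = 3, and -3^1 + 6 = -3 + 6 = 3.
Assume L_k = -3^k + 6 for some k ≥ 1.
Then L_{k+1} = 3L_k − 12 = 3·(-3^k + 6) − 12 = -3^{k+1} + 18 − 12 = -3^{k+1} + 6.
So the formula holds for k+1, and by induction L_m = -3^m + 6 for all m ≥ 1.

L_m = -3^m + 6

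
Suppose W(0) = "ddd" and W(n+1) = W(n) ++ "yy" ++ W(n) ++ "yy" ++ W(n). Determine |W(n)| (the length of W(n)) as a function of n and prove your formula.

Claim: |W(n)| = 5·3^n − 2.

Base case: |W(0)| = 3, and 5·3^0 − 2 = 3.
Assume |W(r)| = 5·3^r − 2.
Then |W(r+1)| = 3|W(r)| + 4 = 3(5·3^r − 2) + 4 = 5·3^{r+1} − 6 + 4 = 5·3^{r+1} − 2.
By induction, |W(n)| = 5·3^n − 2 for all n ≥ 0.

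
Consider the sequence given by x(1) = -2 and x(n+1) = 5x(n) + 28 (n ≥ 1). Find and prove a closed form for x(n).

Claim: x(n) = 5^n − 7.

Base case: x(1) = -2, and 5^1 − 7 = 5 − 7 = -2.
Assume x(j) = 5^j − 7 for some j ≥ 1.
Then x(j+1) = 5x(j) + 28 = 5·(5^j − 7) + 28 = 5^{j+1} − 35 + 28 = 5^{j+1} − 7.
By induction, x(n) = 5^n − 7 for all n ≥ 1.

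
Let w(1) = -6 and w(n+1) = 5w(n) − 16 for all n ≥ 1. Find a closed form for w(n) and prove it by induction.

Claim: w(n) = -2·5^n + 4.

Base case: w(1) = -6, and -2·5^1 + 4 = -10 + 4 = -6.
Assume w(r) = -2·5^r + 4 for some r ≥ 1.
Then w(r+1) = 5w(r) − 16 = 5·(-2·5^r + 4) − 16 = -10·5^r + 20 − 16 = -2·5^{r+1} + 4.
Hence w(n) = -2·5^n + 4 for every n ≥ 1, by induction.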